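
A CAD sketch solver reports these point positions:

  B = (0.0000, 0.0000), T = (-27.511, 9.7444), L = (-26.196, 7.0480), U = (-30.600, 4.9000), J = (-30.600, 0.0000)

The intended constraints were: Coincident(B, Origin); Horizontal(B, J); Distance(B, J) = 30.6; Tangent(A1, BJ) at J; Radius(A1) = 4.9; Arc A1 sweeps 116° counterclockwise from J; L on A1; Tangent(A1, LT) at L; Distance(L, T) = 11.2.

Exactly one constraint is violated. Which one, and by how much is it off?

Distance(L, T) = 11.2 — off by 8.20.

B = (0.00, 0.00) ✓; B.y = 0.00, J.y = 0.00 ✓; |BJ| = 30.60 ✓; ∠(UJ, JB) = 90.00° ✓; |UJ| = 4.900 ✓; bearing(U→L) − bearing(U→J) = 116.0° ✓; |UL| = 4.900 ✓; ∠(UL, LT) = 90.00° ✓; |LT| = 3.000 ✗.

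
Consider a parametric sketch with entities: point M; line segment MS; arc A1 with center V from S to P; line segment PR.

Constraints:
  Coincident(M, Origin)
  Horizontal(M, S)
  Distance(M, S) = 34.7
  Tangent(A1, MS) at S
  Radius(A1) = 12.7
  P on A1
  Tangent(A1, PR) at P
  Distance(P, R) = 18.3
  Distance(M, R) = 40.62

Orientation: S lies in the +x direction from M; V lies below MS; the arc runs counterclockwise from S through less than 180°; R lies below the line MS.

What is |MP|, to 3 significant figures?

26.3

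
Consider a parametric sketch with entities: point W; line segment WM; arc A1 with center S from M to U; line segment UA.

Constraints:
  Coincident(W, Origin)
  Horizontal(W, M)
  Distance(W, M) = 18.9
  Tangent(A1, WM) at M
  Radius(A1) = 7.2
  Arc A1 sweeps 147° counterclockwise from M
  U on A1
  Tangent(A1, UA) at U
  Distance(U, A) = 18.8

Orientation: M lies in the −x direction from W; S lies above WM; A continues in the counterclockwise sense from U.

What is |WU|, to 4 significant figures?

19.99

W is at the origin; W and M share the same y with |WM| = 18.9 and M on the −x side, so M = (-18.90, 0.000). Since A1 is tangent to WM there, SM ⟂ WM, so S = M + (0, 7.2) = (-18.90, 7.200). On A1, M sits at bearing -90° from S; a 147° counterclockwise sweep puts U at bearing 57°, so U = S + 7.2·(cos 57°, sin 57°) = (-14.98, 13.24). Then |WU| = |U − W| = 19.99.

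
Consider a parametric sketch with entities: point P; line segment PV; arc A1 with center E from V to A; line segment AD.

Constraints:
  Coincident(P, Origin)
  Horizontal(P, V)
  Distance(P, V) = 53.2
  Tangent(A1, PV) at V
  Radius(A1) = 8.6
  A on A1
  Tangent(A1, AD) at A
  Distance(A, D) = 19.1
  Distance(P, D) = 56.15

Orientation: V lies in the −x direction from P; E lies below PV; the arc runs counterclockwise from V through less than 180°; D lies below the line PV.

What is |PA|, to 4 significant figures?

61.55

Checks: |PV| = 53.20 ✓; ∠(EV, VP) = 90.00° ✓; |EV| = 8.600 ✓; |EA| = 8.600 ✓; ∠(EA, AD) = 90.00° ✓; |AD| = 19.10 ✓; |PD| = 56.15 ✓.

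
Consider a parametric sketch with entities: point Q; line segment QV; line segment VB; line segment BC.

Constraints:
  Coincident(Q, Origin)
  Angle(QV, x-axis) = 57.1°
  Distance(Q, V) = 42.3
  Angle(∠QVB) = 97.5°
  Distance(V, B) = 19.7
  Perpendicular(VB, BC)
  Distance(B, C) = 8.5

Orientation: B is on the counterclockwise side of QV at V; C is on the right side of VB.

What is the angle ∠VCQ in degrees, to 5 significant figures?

40.094°

∠QVB = 97.5°, so VB runs at 57.1° + (180° − 97.5°) = 139.60° from the x-axis; with |VB| = 19.7, B = V + 19.7·(cos 139.60°, sin 139.60°) = (7.9740, 48.284). VB ⟂ BC; with |BC| = 8.5 on the right of VB, C = B + 8.5·(0.64812, 0.76154) = (13.483, 54.757). Then cos ∠VCQ = CV·CQ / (|CV||CQ|), giving 40.094°.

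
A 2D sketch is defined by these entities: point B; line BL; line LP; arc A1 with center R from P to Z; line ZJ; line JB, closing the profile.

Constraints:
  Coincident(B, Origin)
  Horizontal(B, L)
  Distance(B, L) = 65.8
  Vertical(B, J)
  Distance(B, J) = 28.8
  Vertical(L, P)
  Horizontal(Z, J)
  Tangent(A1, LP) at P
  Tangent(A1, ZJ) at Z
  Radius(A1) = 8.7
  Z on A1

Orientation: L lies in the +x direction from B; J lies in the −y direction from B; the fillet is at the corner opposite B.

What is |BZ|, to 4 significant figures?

63.95

The virtual corner opposite B is at (65.80, -28.80). The tangent condition forces RP to be normal to LP and the tangent condition forces RZ to be normal to ZJ, with radius 8.7, so the center R sits 8.7 in from both sides at R = (57.10, -20.10). That places the tangent points at P = (65.80, -20.10) on LP and Z = (57.10, -28.80) on ZJ. Then |BZ| = |Z − B| = 63.95.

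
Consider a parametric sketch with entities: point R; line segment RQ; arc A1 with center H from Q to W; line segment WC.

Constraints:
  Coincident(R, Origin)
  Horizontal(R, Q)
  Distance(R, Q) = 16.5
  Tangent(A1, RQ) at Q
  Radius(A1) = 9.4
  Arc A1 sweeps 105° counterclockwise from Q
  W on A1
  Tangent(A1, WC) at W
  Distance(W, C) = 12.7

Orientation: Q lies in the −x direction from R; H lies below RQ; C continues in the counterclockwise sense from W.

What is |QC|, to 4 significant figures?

24.79

On A1, Q sits at bearing 90° from H; a 105° counterclockwise sweep puts W at bearing 195°, so W = H + 9.4·(cos 195°, sin 195°) = (-25.58, -11.83). A1 meets WC tangentially, so HW is at right angles to WC, so WC runs along (−sin 195°, cos 195°); with |WC| = 12.7, C = (-22.29, -24.10). Then |QC| = |C − Q| = 24.79.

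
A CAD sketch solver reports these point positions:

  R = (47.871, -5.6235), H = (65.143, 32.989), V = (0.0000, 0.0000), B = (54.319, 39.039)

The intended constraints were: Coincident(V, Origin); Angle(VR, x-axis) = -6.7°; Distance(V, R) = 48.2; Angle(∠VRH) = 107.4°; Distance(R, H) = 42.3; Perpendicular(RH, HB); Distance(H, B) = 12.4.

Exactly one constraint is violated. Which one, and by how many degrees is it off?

Perpendicular(RH, HB) — off by 5.10°.

V = (0.00, 0.00) ✓; VR at -6.700° ✓; |VR| = 48.20 ✓; ∠VRH = 107.4° ✓; |RH| = 42.30 ✓; ∠(RH, HB) = 84.90° ✗; |HB| = 12.40 ✓.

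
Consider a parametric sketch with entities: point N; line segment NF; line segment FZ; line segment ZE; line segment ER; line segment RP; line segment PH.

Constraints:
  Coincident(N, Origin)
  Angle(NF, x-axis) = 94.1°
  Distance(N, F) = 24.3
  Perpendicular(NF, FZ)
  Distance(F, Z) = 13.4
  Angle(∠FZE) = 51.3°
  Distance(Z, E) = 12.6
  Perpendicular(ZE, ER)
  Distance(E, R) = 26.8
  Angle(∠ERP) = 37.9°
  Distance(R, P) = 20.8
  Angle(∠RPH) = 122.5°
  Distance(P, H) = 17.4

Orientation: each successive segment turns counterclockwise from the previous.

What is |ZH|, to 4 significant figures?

8.252

N is at the origin; NF runs at 94.1° with length 24.3, so F = (-1.737, 24.24). The perpendicularity gives FZ at right angles to NF, so FZ runs at -175.9°; with |FZ| = 13.4, Z = (-15.10, 23.28). ∠FZE = 51.3° gives ZE at -47.20° from the x-axis; with |ZE| = 12.6, E = (-6.542, 14.03). The perpendicularity gives ER at right angles to ZE, so ER runs at 42.80°; with |ER| = 26.8, R = (13.12, 32.24). ∠ERP = 37.9° gives RP at -175.1° from the x-axis; with |RP| = 20.8, P = (-7.602, 30.47). ∠RPH = 122.5° gives PH at -117.6° from the x-axis; with |PH| = 17.4, H = (-15.66, 15.05). Then |ZH| = |H − Z| = 8.252.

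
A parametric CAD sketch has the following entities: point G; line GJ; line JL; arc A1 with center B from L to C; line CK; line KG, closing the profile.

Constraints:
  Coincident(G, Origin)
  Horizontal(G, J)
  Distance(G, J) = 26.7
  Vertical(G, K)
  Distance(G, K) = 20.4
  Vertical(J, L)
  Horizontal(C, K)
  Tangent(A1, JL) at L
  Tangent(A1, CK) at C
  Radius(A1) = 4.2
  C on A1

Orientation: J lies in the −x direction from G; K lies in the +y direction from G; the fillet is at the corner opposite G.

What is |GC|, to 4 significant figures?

30.37

G is at the origin; G and J share the same y with |GJ| = 26.7 and J on the −x side, so J = (-26.70, 0.000). G and K share the same x with |GK| = 20.4 and K on the +y side, so K = (0.000, 20.40). The virtual corner opposite G is at (-26.70, 20.40). A1 meets JL tangentially, so BL is at right angles to JL and since A1 is tangent to CK there, BC ⟂ CK, with radius 4.2, so the center B sits 4.2 in from both sides at B = (-22.50, 16.20). That places the tangent points at L = (-26.70, 16.20) on JL and C = (-22.50, 20.40) on CK. Then |GC| = |C − G| = 30.37.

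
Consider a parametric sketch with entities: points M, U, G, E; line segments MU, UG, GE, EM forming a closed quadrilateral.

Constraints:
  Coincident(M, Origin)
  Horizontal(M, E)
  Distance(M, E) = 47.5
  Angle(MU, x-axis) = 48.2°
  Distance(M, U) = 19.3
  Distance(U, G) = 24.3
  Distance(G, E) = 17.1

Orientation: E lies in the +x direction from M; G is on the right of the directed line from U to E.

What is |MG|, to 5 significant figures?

30.636

M is at the origin; ME is horizontal with |ME| = 47.5 and E in +x, so E = (47.5, 0). MU runs at 48.2° with |MU| = 19.3, so U = (12.864, 14.388). G is determined by |UG| = 24.3 and |GE| = 17.1 together: it lies at the intersection of circle(U, 24.3) and circle(E, 17.1). With |UE| = 37.505, the foot of the radical line on UE is 22.727 from U and the perpendicular offset is √(24.3² − 22.727²) = 8.6021. Taking the right-of-UE solution: G = (30.552, -2.2745).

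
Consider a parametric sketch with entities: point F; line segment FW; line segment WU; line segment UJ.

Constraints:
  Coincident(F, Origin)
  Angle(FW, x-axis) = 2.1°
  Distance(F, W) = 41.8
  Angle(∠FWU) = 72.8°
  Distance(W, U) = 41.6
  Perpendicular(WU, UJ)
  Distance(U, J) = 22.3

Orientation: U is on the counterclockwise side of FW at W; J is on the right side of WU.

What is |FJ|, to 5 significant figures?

68.758

∠FWU = 72.8°, so WU runs at 2.1° + (180° − 72.8°) = 109.30° from the x-axis; with |WU| = 41.6, U = W + 41.6·(cos 109.30°, sin 109.30°) = (28.023, 40.794). WU ⟂ UJ; with |UJ| = 22.3 on the right of WU, J = U + 22.3·(0.94380, 0.33051) = (49.069, 48.164). Then |FJ| = |J − F| = 68.758.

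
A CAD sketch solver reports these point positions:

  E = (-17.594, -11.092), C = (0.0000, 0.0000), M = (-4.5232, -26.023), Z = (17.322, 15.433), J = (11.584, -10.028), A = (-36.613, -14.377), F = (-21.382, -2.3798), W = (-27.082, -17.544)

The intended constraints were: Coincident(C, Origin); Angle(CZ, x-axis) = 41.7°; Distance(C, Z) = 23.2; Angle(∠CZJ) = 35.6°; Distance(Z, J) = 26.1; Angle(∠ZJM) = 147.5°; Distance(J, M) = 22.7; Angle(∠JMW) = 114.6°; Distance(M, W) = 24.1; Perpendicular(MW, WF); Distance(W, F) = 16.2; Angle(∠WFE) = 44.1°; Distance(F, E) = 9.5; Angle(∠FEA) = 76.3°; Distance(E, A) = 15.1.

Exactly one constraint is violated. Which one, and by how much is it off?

Distance(E, A) = 15.1 — off by 4.20.

C = (0.00, 0.00) ✓; CZ at 41.70° ✓; |CZ| = 23.20 ✓; ∠CZJ = 35.60° ✓; |ZJ| = 26.10 ✓; ∠ZJM = 147.5° ✓; |JM| = 22.70 ✓; ∠JMW = 114.6° ✓; |MW| = 24.10 ✓; ∠(MW, WF) = 90.00° ✓; |WF| = 16.20 ✓; ∠WFE = 44.10° ✓; |FE| = 9.500 ✓; ∠FEA = 76.30° ✓; |EA| = 19.30 ✗.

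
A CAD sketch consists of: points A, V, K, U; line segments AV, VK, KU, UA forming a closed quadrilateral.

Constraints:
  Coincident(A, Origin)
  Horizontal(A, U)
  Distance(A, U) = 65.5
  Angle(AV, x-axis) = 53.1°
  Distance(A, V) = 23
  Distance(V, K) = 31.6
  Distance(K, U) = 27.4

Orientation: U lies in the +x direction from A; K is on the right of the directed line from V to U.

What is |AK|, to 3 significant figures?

38.2

Checks: |VK| = 31.60 ✓; |KU| = 27.40 ✓.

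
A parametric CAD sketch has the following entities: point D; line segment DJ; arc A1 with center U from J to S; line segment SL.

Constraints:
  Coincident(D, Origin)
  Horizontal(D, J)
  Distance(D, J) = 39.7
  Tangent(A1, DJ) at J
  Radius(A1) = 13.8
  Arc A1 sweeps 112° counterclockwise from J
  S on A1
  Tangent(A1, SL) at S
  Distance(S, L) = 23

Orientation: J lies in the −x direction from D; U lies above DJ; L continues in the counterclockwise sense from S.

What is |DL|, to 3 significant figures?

53.7

On A1, J sits at bearing -90° from U; a 112° counterclockwise sweep puts S at bearing 22°, so S = U + 13.8·(cos 22°, sin 22°) = (-26.9, 19.0). A1 meets SL tangentially, so US is at right angles to SL, so SL runs along (−sin 22°, cos 22°); with |SL| = 23.0, L = (-35.5, 40.3). Then |DL| = |L − D| = 53.7.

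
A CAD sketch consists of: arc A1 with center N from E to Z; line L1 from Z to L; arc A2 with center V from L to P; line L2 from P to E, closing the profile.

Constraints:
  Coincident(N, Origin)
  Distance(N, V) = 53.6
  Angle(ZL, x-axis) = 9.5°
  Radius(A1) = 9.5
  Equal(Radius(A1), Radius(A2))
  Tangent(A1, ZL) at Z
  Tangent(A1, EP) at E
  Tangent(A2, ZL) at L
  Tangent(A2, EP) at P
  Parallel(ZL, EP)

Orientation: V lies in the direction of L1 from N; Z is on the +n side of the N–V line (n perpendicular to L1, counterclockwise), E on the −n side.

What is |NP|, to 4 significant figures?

54.44

The slot axis is L1's direction at 9.5°, so u = (cos 9.5°, sin 9.5°) = (0.9863, 0.1650) and n = (−sin 9.5°, cos 9.5°) = (-0.1650, 0.9863). N is at the origin and V lies 53.6 along u from N, so V = 53.6·u = (52.86, 8.847). Tangency of A1 to both parallel lines with radius 9.5 puts Z and E at N ± 9.5·n: Z = (-1.568, 9.370), E = (1.568, -9.370). Equal radii place L and P the same way about V: L = V + 9.5·n = (51.30, 18.22), P = V − 9.5·n = (54.43, -0.5232). Then |NP| = |P − N| = 54.44.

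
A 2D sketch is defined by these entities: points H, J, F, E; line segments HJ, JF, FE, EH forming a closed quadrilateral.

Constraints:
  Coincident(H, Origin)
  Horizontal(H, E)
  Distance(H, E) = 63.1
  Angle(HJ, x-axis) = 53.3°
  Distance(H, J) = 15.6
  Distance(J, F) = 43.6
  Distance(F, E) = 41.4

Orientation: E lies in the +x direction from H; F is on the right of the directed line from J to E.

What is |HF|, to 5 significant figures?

39.841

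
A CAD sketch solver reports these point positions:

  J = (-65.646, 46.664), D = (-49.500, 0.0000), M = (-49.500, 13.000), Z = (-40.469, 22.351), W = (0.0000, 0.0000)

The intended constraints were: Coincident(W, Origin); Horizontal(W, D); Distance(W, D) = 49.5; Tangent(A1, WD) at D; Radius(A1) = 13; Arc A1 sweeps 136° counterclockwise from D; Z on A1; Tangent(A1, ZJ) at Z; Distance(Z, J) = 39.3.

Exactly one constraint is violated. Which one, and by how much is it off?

Distance(Z, J) = 39.3 — off by 4.30.

W = (0.00, 0.00) ✓; W.y = 0.00, D.y = 0.00 ✓; |WD| = 49.50 ✓; ∠(MD, DW) = 90.00° ✓; |MD| = 13.00 ✓; bearing(M→Z) − bearing(M→D) = 136.0° ✓; |MZ| = 13.00 ✓; ∠(MZ, ZJ) = 90.00° ✓; |ZJ| = 35.00 ✗.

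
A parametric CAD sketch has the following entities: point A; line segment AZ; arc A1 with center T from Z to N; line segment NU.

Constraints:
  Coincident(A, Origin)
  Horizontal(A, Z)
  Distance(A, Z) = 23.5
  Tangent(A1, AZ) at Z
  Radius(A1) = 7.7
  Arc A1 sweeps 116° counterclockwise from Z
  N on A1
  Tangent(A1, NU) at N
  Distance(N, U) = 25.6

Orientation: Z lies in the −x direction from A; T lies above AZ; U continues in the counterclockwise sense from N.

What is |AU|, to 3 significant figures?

44.0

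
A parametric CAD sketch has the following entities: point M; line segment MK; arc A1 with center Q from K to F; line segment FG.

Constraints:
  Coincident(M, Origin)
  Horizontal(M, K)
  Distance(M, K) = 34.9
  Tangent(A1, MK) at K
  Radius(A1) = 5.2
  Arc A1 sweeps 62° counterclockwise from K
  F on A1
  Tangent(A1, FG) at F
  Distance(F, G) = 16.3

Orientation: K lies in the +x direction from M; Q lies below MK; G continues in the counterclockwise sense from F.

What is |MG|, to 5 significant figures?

28.416

M is at the origin; MK is horizontal with |MK| = 34.9 and K on the +x side, so K = (34.900, 0.0000). A1 meets MK tangentially, so QK is at right angles to MK, so Q = K + (0, -5.2) = (34.900, -5.2000). On A1, K sits at bearing 90° from Q; a 62° counterclockwise sweep puts F at bearing 152°, so F = Q + 5.2·(cos 152°, sin 152°) = (30.309, -2.7587). A1 meets FG tangentially, so QF is at right angles to FG, so FG runs along (−sin 152°, cos 152°); with |FG| = 16.3, G = (22.656, -17.151). Then |MG| = |G − M| = 28.416.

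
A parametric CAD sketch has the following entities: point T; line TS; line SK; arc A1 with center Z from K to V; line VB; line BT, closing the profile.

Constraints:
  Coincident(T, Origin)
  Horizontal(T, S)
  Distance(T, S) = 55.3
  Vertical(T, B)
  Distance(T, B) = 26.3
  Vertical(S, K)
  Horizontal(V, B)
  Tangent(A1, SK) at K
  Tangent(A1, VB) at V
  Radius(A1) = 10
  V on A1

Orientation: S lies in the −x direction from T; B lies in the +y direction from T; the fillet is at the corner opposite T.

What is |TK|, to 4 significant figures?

57.65

The virtual corner opposite T is at (-55.30, 26.30). Tangency of A1 to SK means the radius ZK is perpendicular to SK and A1 meets VB tangentially, so ZV is at right angles to VB, with radius 10.0, so the center Z sits 10.0 in from both sides at Z = (-45.30, 16.30). That places the tangent points at K = (-55.30, 16.30) on SK and V = (-45.30, 26.30) on VB. Then |TK| = |K − T| = 57.65.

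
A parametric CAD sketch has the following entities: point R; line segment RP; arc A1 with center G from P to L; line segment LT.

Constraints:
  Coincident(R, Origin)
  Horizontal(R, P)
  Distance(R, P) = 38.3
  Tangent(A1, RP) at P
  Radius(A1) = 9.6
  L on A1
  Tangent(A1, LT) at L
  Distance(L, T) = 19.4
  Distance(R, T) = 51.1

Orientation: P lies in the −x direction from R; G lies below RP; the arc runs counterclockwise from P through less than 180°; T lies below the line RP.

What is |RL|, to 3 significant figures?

49.0

Checks: ∠(GP, PR) = 90.00° ✓; |GL| = 9.600 ✓; ∠(GL, LT) = 90.00° ✓; |LT| = 19.40 ✓; |RT| = 51.10 ✓.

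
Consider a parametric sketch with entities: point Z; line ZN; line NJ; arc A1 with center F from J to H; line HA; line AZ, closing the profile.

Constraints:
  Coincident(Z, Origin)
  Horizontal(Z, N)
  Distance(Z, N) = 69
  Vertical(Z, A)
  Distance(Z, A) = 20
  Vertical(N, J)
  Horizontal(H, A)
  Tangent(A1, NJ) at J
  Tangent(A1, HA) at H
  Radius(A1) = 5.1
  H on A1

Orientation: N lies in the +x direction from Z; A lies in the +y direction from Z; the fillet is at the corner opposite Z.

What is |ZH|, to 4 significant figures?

66.96

The virtual corner opposite Z is at (69.00, 20.00). Tangency of A1 to NJ means the radius FJ is perpendicular to NJ and since A1 is tangent to HA there, FH ⟂ HA, with radius 5.1, so the center F sits 5.1 in from both sides at F = (63.90, 14.90). That places the tangent points at J = (69.00, 14.90) on NJ and H = (63.90, 20.00) on HA. Then |ZH| = |H − Z| = 66.96.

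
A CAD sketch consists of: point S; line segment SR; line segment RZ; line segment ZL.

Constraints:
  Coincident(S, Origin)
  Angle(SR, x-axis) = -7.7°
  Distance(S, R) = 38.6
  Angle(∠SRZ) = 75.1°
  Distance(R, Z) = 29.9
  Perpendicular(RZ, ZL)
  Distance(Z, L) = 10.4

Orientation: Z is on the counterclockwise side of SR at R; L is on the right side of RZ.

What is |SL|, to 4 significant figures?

51.72

S is at the origin; SR runs at -7.7° with length 38.6, so R = 38.6·(cos -7.7°, sin -7.7°) = (38.25, -5.172). ∠SRZ = 75.1°, so RZ runs at -7.7° + (180° − 75.1°) = 97.20° from the x-axis; with |RZ| = 29.9, Z = R + 29.9·(cos 97.20°, sin 97.20°) = (34.50, 24.49). RZ is perpendicular to ZL; with |ZL| = 10.4 on the right of RZ, L = Z + 10.4·(0.9921, 0.1253) = (44.82, 25.80). Then |SL| = |L − S| = 51.72.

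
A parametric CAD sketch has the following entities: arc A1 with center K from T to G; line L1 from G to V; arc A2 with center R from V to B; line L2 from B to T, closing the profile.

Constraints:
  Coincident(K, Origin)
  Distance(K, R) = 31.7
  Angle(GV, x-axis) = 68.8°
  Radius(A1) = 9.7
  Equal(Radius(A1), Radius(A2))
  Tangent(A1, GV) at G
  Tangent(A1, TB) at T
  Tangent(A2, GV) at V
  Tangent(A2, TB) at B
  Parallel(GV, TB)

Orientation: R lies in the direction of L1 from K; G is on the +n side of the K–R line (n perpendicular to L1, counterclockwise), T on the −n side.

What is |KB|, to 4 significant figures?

33.15

The slot axis is L1's direction at 68.8°, so u = (cos 68.8°, sin 68.8°) = (0.3616, 0.9323) and n = (−sin 68.8°, cos 68.8°) = (-0.9323, 0.3616). K is at the origin and R lies 31.7 along u from K, so R = 31.7·u = (11.46, 29.55). Tangency of A1 to both parallel lines with radius 9.7 puts G and T at K ± 9.7·n: G = (-9.044, 3.508), T = (9.044, -3.508). Equal radii place V and B the same way about R: V = R + 9.7·n = (2.420, 33.06), B = R − 9.7·n = (20.51, 26.05). Then |KB| = |B − K| = 33.15.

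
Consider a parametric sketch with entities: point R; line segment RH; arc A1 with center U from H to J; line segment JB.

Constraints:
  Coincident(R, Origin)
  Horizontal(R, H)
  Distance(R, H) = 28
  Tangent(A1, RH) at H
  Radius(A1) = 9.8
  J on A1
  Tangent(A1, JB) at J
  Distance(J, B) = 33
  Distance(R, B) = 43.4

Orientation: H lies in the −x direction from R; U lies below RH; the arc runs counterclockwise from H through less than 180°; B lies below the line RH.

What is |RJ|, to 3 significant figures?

38.9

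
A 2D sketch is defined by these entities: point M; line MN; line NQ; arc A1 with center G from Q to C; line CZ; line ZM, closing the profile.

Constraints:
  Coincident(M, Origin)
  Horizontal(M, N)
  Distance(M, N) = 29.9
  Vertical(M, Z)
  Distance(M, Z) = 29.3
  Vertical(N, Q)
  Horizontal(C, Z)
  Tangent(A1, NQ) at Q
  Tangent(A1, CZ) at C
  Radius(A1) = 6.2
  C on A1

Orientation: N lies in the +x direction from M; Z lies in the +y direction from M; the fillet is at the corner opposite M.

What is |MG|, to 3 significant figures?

33.1

M is at the origin; MN is horizontal with |MN| = 29.9 and N on the +x side, so N = (29.9, 0.00). MZ is vertical with |MZ| = 29.3 and Z on the +y side, so Z = (0.00, 29.3). The virtual corner opposite M is at (29.9, 29.3). The tangent condition forces GQ to be normal to NQ and the tangent condition forces GC to be normal to CZ, with radius 6.2, so the center G sits 6.2 in from both sides at G = (23.7, 23.1). Then |MG| = |G − M| = 33.1.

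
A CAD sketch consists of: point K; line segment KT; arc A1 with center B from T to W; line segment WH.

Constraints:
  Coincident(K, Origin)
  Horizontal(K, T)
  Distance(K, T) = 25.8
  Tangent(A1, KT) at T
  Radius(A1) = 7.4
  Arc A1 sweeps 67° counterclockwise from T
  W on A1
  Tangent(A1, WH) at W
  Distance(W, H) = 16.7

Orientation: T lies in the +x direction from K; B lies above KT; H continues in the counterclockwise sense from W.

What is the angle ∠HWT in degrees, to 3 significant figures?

146°

K is at the origin; KT is horizontal with |KT| = 25.8 and T on the +x side, so T = (25.8, 0.00). Tangency of A1 to KT means the radius BT is perpendicular to KT, so B = T + (0, 7.4) = (25.8, 7.40). On A1, T sits at bearing -90° from B; a 67° counterclockwise sweep puts W at bearing -23°, so W = B + 7.4·(cos -23°, sin -23°) = (32.6, 4.51). The tangent condition forces BW to be normal to WH, so WH runs along (−sin -23°, cos -23°); with |WH| = 16.7, H = (39.1, 19.9). Then cos ∠HWT = WH·WT / (|WH||WT|), giving 146°.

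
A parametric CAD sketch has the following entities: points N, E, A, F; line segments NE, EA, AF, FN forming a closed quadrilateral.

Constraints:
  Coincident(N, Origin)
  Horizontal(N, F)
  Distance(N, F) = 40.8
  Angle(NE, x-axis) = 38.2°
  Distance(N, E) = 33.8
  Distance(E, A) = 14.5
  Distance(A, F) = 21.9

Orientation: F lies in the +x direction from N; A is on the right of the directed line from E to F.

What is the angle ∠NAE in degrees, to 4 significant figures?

136.4°

Checks: NE at 38.20° ✓; |EA| = 14.50 ✓; |AF| = 21.90 ✓.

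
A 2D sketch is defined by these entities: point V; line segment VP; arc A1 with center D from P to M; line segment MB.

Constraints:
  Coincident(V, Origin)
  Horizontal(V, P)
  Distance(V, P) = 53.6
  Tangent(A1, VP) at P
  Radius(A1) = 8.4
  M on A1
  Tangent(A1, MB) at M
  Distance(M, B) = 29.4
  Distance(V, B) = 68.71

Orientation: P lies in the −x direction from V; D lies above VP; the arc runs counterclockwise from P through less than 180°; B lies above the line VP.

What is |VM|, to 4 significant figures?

47.22

Checks: |DM| = 8.400 ✓; ∠(DM, MB) = 90.00° ✓; |MB| = 29.40 ✓; |VB| = 68.71 ✓.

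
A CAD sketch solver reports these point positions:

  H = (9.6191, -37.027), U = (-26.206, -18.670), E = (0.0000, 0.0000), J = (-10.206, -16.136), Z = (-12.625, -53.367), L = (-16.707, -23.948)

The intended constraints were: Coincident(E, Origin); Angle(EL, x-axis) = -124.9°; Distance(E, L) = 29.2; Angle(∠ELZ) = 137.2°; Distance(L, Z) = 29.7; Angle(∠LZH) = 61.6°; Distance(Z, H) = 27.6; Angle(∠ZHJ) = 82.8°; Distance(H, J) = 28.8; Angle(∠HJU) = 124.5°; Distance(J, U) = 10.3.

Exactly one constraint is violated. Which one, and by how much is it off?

Distance(J, U) = 10.3 — off by 5.90.

E = (0.00, 0.00) ✓; EL at -124.9° ✓; |EL| = 29.20 ✓; ∠ELZ = 137.2° ✓; |LZ| = 29.70 ✓; ∠LZH = 61.60° ✓; |ZH| = 27.60 ✓; ∠ZHJ = 82.80° ✓; |HJ| = 28.80 ✓; ∠HJU = 124.5° ✓; |JU| = 16.20 ✗.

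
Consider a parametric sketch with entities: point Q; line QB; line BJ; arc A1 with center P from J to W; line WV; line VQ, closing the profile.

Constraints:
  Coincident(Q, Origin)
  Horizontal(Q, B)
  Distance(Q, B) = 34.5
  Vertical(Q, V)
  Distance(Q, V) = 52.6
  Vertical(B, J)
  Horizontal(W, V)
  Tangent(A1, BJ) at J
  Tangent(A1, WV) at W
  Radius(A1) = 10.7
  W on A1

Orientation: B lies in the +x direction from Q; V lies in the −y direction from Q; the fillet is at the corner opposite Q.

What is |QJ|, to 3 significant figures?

54.3

Q is at the origin; QB is horizontal with |QB| = 34.5 and B on the +x side, so B = (34.5, 0.00). QV is vertical with |QV| = 52.6 and V on the −y side, so V = (0.00, -52.6). The virtual corner opposite Q is at (34.5, -52.6). A1 meets BJ tangentially, so PJ is at right angles to BJ and the tangent condition forces PW to be normal to WV, with radius 10.7, so the center P sits 10.7 in from both sides at P = (23.8, -41.9). That places the tangent points at J = (34.5, -41.9) on BJ and W = (23.8, -52.6) on WV. Then |QJ| = |J − Q| = 54.3.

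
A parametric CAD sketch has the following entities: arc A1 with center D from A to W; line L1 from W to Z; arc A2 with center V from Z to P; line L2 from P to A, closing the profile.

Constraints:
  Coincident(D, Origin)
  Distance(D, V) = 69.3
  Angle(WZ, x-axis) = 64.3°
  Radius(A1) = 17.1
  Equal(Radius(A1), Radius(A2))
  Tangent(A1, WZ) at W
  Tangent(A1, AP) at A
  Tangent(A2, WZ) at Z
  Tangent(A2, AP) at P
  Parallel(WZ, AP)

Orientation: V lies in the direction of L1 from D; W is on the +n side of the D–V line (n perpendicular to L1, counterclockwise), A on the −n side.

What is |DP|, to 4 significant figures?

71.38

Tangency of A1 to both parallel lines with radius 17.1 puts W and A at D ± 17.1·n: W = (-15.41, 7.416), A = (15.41, -7.416). Equal radii place Z and P the same way about V: Z = V + 17.1·n = (14.64, 69.86), P = V − 17.1·n = (45.46, 55.03). Then |DP| = |P − D| = 71.38.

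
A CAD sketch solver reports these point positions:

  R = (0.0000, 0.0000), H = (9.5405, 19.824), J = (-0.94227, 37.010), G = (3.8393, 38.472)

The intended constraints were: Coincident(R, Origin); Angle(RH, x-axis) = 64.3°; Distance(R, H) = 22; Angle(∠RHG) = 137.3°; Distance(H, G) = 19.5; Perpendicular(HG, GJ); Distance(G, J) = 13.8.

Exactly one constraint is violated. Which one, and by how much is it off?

Distance(G, J) = 13.8 — off by 8.80.

R = (0.00, 0.00) ✓; RH at 64.30° ✓; |RH| = 22.00 ✓; ∠RHG = 137.3° ✓; |HG| = 19.50 ✓; ∠(HG, GJ) = 90.00° ✓; |GJ| = 5.000 ✗.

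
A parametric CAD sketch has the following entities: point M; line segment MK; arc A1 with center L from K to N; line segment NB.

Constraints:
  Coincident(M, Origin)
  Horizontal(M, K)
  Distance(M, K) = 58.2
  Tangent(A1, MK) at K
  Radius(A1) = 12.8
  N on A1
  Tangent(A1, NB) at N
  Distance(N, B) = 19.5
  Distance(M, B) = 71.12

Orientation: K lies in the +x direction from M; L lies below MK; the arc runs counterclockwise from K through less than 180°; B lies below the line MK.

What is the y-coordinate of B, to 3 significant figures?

-35.9

M is at the origin; MK is horizontal with |MK| = 58.2 and K on the +x side, so K = (58.2, 0.00). Tangency of A1 to MK means the radius LK is perpendicular to MK, so L = K + (0, -12.8) = (58.2, -12.8). Since LN ⟂ NB (tangency), |LB| = √(12.8² + 19.5²) = 23.3 regardless of where N sits on A1. So B lies on both circle(M, 71.12) and circle(L, 23.3); the below-MK intersection is B = (61.4, -35.9). N is the foot of the tangent from B: N = (48.6, -21.2).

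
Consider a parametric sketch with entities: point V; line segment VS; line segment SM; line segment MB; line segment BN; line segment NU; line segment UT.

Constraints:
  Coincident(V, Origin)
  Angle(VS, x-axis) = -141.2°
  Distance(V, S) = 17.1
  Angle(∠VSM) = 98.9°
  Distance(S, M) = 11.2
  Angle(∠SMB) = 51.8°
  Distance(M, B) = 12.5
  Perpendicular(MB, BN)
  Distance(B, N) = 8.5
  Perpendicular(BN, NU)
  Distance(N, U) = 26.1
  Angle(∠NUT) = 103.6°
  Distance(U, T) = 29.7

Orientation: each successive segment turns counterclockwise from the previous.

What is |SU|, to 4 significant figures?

20.53

MB is perpendicular to BN, so BN runs at 158.1°; with |BN| = 8.5, N = (-10.97, -5.656). BN is perpendicular to NU, so NU runs at -111.9°; with |NU| = 26.1, U = (-20.70, -29.87). Then |SU| = |U − S| = 20.53.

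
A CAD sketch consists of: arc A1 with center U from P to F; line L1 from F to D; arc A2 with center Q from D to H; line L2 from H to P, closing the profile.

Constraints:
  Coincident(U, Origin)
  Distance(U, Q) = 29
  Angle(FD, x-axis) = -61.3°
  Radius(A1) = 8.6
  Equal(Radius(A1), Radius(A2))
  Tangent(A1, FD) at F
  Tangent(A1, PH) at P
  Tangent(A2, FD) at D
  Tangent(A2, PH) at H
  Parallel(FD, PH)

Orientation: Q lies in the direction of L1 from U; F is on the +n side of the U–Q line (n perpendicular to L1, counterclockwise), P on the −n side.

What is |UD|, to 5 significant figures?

30.248

The slot axis is L1's direction at -61.3°, so u = (cos -61.3°, sin -61.3°) = (0.48022, -0.87715) and n = (−sin -61.3°, cos -61.3°) = (0.87715, 0.48022). U is at the origin and Q lies 29.0 along u from U, so Q = 29.0·u = (13.926, -25.437). Tangency of A1 to both parallel lines with radius 8.6 puts F and P at U ± 8.6·n: F = (7.5435, 4.1299), P = (-7.5435, -4.1299). Equal radii place D and H the same way about Q: D = Q + 8.6·n = (21.470, -21.307), H = Q − 8.6·n = (6.3830, -29.567). Then |UD| = |D − U| = 30.248.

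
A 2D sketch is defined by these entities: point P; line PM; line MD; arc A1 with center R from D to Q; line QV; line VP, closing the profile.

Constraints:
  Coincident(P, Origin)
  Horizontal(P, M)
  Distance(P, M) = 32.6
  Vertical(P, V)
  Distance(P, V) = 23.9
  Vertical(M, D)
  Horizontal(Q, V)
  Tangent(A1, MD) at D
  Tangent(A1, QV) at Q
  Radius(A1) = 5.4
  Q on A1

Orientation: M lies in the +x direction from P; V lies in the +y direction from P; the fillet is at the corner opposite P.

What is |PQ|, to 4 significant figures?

36.21

P is at the origin; PM is horizontal with |PM| = 32.6 and M on the +x side, so M = (32.60, 0.000). PV is vertical with |PV| = 23.9 and V on the +y side, so V = (0.000, 23.90). The virtual corner opposite P is at (32.60, 23.90). Tangency of A1 to MD means the radius RD is perpendicular to MD and tangency of A1 to QV means the radius RQ is perpendicular to QV, with radius 5.4, so the center R sits 5.4 in from both sides at R = (27.20, 18.50). That places the tangent points at D = (32.60, 18.50) on MD and Q = (27.20, 23.90) on QV. Then |PQ| = |Q − P| = 36.21.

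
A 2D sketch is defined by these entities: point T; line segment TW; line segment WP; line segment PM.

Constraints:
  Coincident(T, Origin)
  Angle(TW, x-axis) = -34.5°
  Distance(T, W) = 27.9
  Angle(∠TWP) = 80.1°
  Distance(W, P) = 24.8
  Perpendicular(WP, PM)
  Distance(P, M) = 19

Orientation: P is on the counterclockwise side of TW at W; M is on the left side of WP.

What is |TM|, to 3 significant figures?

21.7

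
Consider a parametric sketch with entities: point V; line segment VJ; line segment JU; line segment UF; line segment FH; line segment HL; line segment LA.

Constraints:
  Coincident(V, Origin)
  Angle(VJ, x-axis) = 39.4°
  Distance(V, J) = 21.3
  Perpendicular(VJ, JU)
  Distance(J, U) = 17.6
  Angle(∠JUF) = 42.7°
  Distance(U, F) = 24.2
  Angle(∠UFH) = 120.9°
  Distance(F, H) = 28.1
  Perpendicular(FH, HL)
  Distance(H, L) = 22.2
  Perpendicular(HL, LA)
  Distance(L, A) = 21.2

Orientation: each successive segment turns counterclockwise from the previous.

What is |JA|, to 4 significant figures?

6.854

V is at the origin; VJ runs at 39.4° with length 21.3, so J = (16.46, 13.52). VJ is perpendicular to JU, so JU runs at 129.4°; with |JU| = 17.6, U = (5.288, 27.12). ∠JUF = 42.7° gives UF at -93.30° from the x-axis; with |UF| = 24.2, F = (3.895, 2.960). ∠UFH = 120.9° gives FH at -34.20° from the x-axis; with |FH| = 28.1, H = (27.14, -12.83). The perpendicularity gives HL at right angles to FH, so HL runs at 55.80°; with |HL| = 22.2, L = (39.61, 5.527). HL is perpendicular to LA, so LA runs at 145.8°; with |LA| = 21.2, A = (22.08, 17.44). Then |JA| = |A − J| = 6.854.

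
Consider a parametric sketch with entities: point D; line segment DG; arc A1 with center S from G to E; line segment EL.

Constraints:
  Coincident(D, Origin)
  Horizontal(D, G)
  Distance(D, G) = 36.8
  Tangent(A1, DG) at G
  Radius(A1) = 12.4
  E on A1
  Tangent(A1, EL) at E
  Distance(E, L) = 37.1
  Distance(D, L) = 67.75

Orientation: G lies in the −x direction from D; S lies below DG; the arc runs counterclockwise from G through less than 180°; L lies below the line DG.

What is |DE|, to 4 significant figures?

51.02

Checks: |SE| = 12.40 ✓; ∠(SE, EL) = 90.00° ✓; |EL| = 37.10 ✓; |DL| = 67.75 ✓.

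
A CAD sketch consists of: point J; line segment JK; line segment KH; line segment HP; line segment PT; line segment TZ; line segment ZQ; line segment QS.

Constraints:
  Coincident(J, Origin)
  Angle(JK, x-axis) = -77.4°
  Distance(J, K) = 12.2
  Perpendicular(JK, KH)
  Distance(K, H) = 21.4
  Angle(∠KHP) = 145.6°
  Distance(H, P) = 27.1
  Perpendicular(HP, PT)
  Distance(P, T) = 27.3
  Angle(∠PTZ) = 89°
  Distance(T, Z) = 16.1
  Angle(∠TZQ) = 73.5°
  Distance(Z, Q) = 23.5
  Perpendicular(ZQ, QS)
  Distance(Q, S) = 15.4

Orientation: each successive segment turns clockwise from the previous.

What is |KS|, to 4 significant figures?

50.49

∠TZQ = 73.5° gives ZQ at -129.3° from the x-axis; with |ZQ| = 23.5, Q = (-33.29, -5.587). ZQ is perpendicular to QS, so QS runs at 140.7°; with |QS| = 15.4, S = (-45.21, 4.167). Then |KS| = |S − K| = 50.49.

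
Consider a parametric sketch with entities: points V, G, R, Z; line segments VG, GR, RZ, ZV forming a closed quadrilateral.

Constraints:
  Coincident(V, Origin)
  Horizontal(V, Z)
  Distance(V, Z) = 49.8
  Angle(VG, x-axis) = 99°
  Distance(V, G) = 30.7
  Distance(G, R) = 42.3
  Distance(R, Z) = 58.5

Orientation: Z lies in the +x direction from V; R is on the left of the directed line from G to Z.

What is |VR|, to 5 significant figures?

62.387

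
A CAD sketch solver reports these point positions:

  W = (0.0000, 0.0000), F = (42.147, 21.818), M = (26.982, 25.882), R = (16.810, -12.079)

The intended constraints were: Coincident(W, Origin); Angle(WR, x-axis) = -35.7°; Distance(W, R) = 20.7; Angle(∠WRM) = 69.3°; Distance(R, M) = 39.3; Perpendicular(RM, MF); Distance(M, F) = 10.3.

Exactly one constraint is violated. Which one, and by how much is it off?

Distance(M, F) = 10.3 — off by 5.40.

W = (0.00, 0.00) ✓; WR at -35.70° ✓; |WR| = 20.70 ✓; ∠WRM = 69.30° ✓; |RM| = 39.30 ✓; ∠(RM, MF) = 90.00° ✓; |MF| = 15.70 ✗.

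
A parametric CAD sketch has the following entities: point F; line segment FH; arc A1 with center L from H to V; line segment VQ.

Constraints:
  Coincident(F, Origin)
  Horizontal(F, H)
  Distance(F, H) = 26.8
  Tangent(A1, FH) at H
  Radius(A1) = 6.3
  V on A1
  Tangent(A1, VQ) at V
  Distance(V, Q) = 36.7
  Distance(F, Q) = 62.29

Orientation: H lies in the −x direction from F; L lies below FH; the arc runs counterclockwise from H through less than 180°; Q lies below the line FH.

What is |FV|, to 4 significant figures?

32.08

Checks: |LV| = 6.300 ✓; ∠(LV, VQ) = 90.00° ✓; |VQ| = 36.70 ✓; |FQ| = 62.29 ✓.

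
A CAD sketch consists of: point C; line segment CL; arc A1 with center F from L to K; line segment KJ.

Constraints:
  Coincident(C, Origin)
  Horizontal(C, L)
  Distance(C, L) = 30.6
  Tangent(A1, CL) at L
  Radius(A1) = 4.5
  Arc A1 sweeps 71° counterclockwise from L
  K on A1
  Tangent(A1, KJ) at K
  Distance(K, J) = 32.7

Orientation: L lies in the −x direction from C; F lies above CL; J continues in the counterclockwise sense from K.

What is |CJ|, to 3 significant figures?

37.4

On A1, L sits at bearing -90° from F; a 71° counterclockwise sweep puts K at bearing -19°, so K = F + 4.5·(cos -19°, sin -19°) = (-26.3, 3.03). Since A1 is tangent to KJ there, FK ⟂ KJ, so KJ runs along (−sin -19°, cos -19°); with |KJ| = 32.7, J = (-15.7, 34.0). Then |CJ| = |J − C| = 37.4.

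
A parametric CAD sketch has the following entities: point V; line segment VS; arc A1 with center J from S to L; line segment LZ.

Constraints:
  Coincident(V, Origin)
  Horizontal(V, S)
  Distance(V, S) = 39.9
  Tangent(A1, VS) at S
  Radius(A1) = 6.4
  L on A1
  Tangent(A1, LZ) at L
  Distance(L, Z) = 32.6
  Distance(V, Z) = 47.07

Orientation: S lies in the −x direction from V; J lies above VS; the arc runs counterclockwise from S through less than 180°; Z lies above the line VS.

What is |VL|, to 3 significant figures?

34.0

V is at the origin; V and S share the same y with |VS| = 39.9 and S on the −x side, so S = (-39.9, 0.00). A1 meets VS tangentially, so JS is at right angles to VS, so J = S + (0, 6.4) = (-39.9, 6.40). Since JL ⟂ LZ (tangency), |JZ| = √(6.4² + 32.6²) = 33.2 regardless of where L sits on A1. So Z lies on both circle(V, 47.07) and circle(J, 33.2); the above-VS intersection is Z = (-28.4, 37.6). L is the foot of the tangent from Z: L = (-33.6, 5.38).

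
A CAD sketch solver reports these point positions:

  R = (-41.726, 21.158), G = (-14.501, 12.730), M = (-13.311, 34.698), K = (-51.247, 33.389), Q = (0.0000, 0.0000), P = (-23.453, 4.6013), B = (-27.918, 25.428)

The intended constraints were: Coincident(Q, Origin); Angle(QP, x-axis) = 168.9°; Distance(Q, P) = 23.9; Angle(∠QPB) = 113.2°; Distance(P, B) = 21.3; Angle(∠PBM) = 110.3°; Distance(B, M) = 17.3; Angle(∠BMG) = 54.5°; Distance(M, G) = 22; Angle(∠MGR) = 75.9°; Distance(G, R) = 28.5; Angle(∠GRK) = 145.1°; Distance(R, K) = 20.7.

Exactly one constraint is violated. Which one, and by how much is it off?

Distance(R, K) = 20.7 — off by 5.20.

Q = (0.00, 0.00) ✓; QP at 168.9° ✓; |QP| = 23.90 ✓; ∠QPB = 113.2° ✓; |PB| = 21.30 ✓; ∠PBM = 110.3° ✓; |BM| = 17.30 ✓; ∠BMG = 54.50° ✓; |MG| = 22.00 ✓; ∠MGR = 75.90° ✓; |GR| = 28.50 ✓; ∠GRK = 145.1° ✓; |RK| = 15.50 ✗.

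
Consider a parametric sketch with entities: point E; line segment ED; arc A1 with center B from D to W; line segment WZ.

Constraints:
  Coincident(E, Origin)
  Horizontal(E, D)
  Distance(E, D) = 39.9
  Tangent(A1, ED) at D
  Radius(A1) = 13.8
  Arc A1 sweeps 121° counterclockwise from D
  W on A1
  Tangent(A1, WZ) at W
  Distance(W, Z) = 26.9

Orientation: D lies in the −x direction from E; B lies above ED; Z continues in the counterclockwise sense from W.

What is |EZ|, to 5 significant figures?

60.751

E is at the origin; E and D share the same y with |ED| = 39.9 and D on the −x side, so D = (-39.900, 0.0000). Tangency of A1 to ED means the radius BD is perpendicular to ED, so B = D + (0, 13.8) = (-39.900, 13.800). On A1, D sits at bearing -90° from B; a 121° counterclockwise sweep puts W at bearing 31°, so W = B + 13.8·(cos 31°, sin 31°) = (-28.071, 20.908). The tangent condition forces BW to be normal to WZ, so WZ runs along (−sin 31°, cos 31°); with |WZ| = 26.9, Z = (-41.926, 43.965). Then |EZ| = |Z − E| = 60.751.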